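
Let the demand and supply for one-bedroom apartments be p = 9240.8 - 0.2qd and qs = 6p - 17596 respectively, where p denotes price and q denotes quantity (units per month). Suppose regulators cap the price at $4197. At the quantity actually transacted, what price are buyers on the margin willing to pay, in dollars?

7723.6

Rearranging demand gives qd = 46204 - 5p. Setting quantity demanded equal to quantity supplied, 46204 - 5p = 6p - 17596, gives p* = 5800 and q* = 17204.
Since 4197 < 5800, the ceiling is binding.
At p = 4197: qd = 46204 - 5·4197 = 25219 and qs = 6·4197 - 17596 = 7586.
Only 7586 units reach the market. On the demand curve, the marginal buyer's willingness to pay at q = 7586 is (46204 - 7586)/5 = 7723.6.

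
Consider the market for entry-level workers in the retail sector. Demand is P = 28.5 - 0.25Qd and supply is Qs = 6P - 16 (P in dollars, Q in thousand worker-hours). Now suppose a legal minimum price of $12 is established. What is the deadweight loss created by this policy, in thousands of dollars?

0

Rearranging demand gives Qd = 114 - 4P. Setting quantity demanded equal to quantity supplied, 114 - 4P = 6P - 16, gives P* = 13 and Q* = 62.
Since 12 is below P* = 13, the floor does not bind and the free-market outcome prevails.
Since the control does not bind, no trades are prevented and deadweight loss is zero.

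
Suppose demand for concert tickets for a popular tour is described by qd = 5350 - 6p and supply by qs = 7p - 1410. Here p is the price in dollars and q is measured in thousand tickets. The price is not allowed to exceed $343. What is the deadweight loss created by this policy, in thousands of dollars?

Setting quantity demanded equal to quantity supplied, 5350 - 6p = 7p - 1410, gives p* = 520 and q* = 2230.
The ceiling of 343 is below the equilibrium price 520, so it binds.
At p = 343: qd = 5350 - 6·343 = 3292 and qs = 7·343 - 1410 = 991.
Quantity traded falls to 991. At q = 991 the demand price is (5350 - 991)/6 = 726.5 and the supply price is (1410 + 991)/7 = 343.
Deadweight loss = ½ · (726.5 - 343) · (2230 - 991) = ½ · 383.5 · 1239 = 237578.25.

237578.25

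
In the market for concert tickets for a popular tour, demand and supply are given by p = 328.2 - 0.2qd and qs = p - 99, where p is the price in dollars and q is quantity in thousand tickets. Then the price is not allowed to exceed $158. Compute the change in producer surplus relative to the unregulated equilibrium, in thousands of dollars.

-16500

Rearranging demand gives qd = 1641 - 5p. In a free market, 1641 - 5p = p - 99 gives the equilibrium p* = 290, q* = 191.
The ceiling of 158 is below the equilibrium price 290, so it binds.
At p = 158: qd = 1641 - 5·158 = 851 and qs = 158 - 99 = 59.
Producer surplus without the control is ½ · (290 - 99) · 191 = 18240.5.
With the ceiling, producers sell 59 units at 158, so PS = ½ · (158 - 99) · 59 = 1740.5.
Change in producer surplus = 1740.5 - 18240.5 = -16500.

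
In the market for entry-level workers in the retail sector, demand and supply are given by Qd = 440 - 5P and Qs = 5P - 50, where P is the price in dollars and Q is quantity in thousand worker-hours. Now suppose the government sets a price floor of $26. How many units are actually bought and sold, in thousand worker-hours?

195

Equilibrium: 440 - 5P = 5P - 50, so 490 = 10P and P* = 49, Q* = 195.
The floor of 26 is below the equilibrium price 49, so it is not binding; the market clears at P* = 49, Q* = 195.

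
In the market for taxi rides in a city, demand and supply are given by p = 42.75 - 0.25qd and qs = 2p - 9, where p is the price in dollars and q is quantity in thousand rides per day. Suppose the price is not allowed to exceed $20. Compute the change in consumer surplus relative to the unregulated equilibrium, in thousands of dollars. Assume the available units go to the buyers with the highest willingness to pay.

Rearranging demand gives qd = 171 - 4p. In a free market, 171 - 4p = 2p - 9 gives the equilibrium p* = 30, q* = 51.
The ceiling of 20 is below the equilibrium price 30, so it binds.
At p = 20: qd = 171 - 4·20 = 91 and qs = 2·20 - 9 = 31.
Consumer surplus without the control is ½ · (42.75 - 30) · 51 = 325.125.
With the ceiling, 31 units are sold at 20 (assume they go to the highest-value buyers). The demand price at q = 31 is 35, so CS = ½ · [(42.75 - 20) + (35 - 20)] · 31 = 585.125.
Change in consumer surplus = 585.125 - 325.125 = 260.

260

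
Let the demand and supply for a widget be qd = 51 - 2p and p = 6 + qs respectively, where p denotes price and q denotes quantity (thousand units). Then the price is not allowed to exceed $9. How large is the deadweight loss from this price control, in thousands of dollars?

Rearranging supply gives qs = p - 6. In a free market, 51 - 2p = p - 6 gives the equilibrium p* = 19, q* = 13.
Since 9 < 19, the ceiling is binding.
At p = 9: qd = 51 - 2·9 = 33 and qs = 9 - 6 = 3.
Quantity traded falls to 3. At q = 3 the demand price is (51 - 3)/2 = 24 and the supply price is 6 + 3 = 9.
Deadweight loss = ½ · (24 - 9) · (13 - 3) = ½ · 15 · 10 = 75.

75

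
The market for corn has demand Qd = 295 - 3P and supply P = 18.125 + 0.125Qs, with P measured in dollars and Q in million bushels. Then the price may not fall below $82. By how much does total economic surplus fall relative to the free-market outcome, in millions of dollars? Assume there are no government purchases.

Rearranging supply gives Qs = 8P - 145. Setting quantity demanded equal to quantity supplied, 295 - 3P = 8P - 145, gives P* = 40 and Q* = 175.
Since 82 > 40, the floor is binding.
At P = 82: Qd = 295 - 3·82 = 49 and Qs = 8·82 - 145 = 511.
Quantity traded falls to 49. At Q = 49 the demand price is (295 - 49)/3 = 82 and the supply price is (145 + 49)/8 = 24.25.
Deadweight loss = ½ · (82 - 24.25) · (175 - 49) = ½ · 57.75 · 126 = 3638.25.

3638.25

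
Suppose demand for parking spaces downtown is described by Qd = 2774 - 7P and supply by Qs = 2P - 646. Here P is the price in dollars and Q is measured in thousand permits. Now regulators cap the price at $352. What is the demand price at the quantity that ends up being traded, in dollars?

388

Equilibrium: 2774 - 7P = 2P - 646, so 3420 = 9P and P* = 380, Q* = 114.
Since 352 < 380, the ceiling is binding.
At P = 352: Qd = 2774 - 7·352 = 310 and Qs = 2·352 - 646 = 58.
Only 58 units reach the market. On the demand curve, the marginal buyer's willingness to pay at Q = 58 is (2774 - 58)/7 = 388.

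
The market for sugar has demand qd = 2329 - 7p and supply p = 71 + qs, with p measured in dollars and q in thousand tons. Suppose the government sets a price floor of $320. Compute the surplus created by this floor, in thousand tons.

160

Rearranging supply gives qs = p - 71. In a free market, 2329 - 7p = p - 71 gives the equilibrium p* = 300, q* = 229.
The floor of 320 is above the equilibrium price 300, so it binds.
At p = 320: qd = 2329 - 7·320 = 89 and qs = 320 - 71 = 249.
Surplus = qs - qd = 249 - 89 = 160.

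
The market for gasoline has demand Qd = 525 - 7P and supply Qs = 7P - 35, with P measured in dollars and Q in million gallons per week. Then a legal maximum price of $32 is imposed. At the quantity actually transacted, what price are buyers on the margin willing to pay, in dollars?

Equilibrium: 525 - 7P = 7P - 35, so 560 = 14P and P* = 40, Q* = 245.
Since 32 < 40, the ceiling is binding.
At P = 32: Qd = 525 - 7·32 = 301 and Qs = 7·32 - 35 = 189.
Only 189 units reach the market. On the demand curve, the marginal buyer's willingness to pay at Q = 189 is (525 - 189)/7 = 48.

48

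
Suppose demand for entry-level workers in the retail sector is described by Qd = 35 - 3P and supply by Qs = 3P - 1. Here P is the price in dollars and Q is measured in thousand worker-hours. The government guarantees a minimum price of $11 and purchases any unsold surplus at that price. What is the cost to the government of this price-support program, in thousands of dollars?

330

In a free market, 35 - 3P = 3P - 1 gives the equilibrium P* = 6, Q* = 17.
Because the floor (11) lies above the market-clearing price, it is binding.
At P = 11: Qd = 35 - 3·11 = 2 and Qs = 3·11 - 1 = 32.
Surplus = Qs - Qd = 30.
Government expenditure = surplus × support price = 30 × 11 = 330.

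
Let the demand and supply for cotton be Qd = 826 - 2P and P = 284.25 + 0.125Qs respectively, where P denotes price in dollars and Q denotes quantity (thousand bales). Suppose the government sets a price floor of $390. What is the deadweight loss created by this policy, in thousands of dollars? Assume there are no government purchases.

Rearranging supply gives Qs = 8P - 2274. Setting quantity demanded equal to quantity supplied, 826 - 2P = 8P - 2274, gives P* = 310 and Q* = 206.
Because the floor (390) lies above the market-clearing price, it is binding.
At P = 390: Qd = 826 - 2·390 = 46 and Qs = 8·390 - 2274 = 846.
Quantity traded falls to 46. At Q = 46 the demand price is (826 - 46)/2 = 390 and the supply price is (2274 + 46)/8 = 290.
Deadweight loss = ½ · (390 - 290) · (206 - 46) = ½ · 100 · 160 = 8000.

8000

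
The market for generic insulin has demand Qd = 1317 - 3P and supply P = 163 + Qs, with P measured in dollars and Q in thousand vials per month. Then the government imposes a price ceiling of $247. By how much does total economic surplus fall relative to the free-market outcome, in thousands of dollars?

10086

Rearranging supply gives Qs = P - 163. In a free market, 1317 - 3P = P - 163 gives the equilibrium P* = 370, Q* = 207.
The ceiling of 247 is below the equilibrium price 370, so it binds.
At P = 247: Qd = 1317 - 3·247 = 576 and Qs = 247 - 163 = 84.
Quantity traded falls to 84. At Q = 84 the demand price is (1317 - 84)/3 = 411 and the supply price is 163 + 84 = 247.
Deadweight loss = ½ · (411 - 247) · (207 - 84) = ½ · 164 · 123 = 10086.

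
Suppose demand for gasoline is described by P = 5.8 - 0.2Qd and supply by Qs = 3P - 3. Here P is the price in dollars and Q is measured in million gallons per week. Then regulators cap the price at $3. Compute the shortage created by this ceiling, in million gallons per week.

Rearranging demand gives Qd = 29 - 5P. In a free market, 29 - 5P = 3P - 3 gives the equilibrium P* = 4, Q* = 9.
Since 3 < 4, the ceiling is binding.
At P = 3: Qd = 29 - 5·3 = 14 and Qs = 3·3 - 3 = 6.
Shortage = Qd - Qs = 14 - 6 = 8.

8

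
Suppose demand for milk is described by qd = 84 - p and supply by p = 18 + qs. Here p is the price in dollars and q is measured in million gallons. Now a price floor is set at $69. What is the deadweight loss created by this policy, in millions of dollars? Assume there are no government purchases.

324

Rearranging supply gives qs = p - 18. Setting quantity demanded equal to quantity supplied, 84 - p = p - 18, gives p* = 51 and q* = 33.
Because the floor (69) lies above the market-clearing price, it is binding.
At p = 69: qd = 84 - 69 = 15 and qs = 69 - 18 = 51.
Quantity traded falls to 15. At q = 15 the demand price is 84 - 15 = 69 and the supply price is 18 + 15 = 33.
Deadweight loss = ½ · (69 - 33) · (33 - 15) = ½ · 36 · 18 = 324.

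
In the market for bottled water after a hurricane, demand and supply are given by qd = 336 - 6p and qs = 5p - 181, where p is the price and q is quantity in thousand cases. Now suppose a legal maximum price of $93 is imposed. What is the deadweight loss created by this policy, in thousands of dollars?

Equilibrium: 336 - 6p = 5p - 181, so 517 = 11p and p* = 47, q* = 54.
Since 93 is above p* = 47, the ceiling does not bind and the free-market outcome prevails.
Since the control does not bind, no trades are prevented and deadweight loss is zero.

0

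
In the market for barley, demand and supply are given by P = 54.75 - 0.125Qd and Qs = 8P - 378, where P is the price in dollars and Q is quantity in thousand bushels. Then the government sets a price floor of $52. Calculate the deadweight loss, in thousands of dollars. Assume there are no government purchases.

Rearranging demand gives Qd = 438 - 8P. In a free market, 438 - 8P = 8P - 378 gives the equilibrium P* = 51, Q* = 30.
The floor of 52 is above the equilibrium price 51, so it binds.
At P = 52: Qd = 438 - 8·52 = 22 and Qs = 8·52 - 378 = 38.
Quantity traded falls to 22. At Q = 22 the demand price is (438 - 22)/8 = 52 and the supply price is (378 + 22)/8 = 50.
Deadweight loss = ½ · (52 - 50) · (30 - 22) = ½ · 2 · 8 = 8.

8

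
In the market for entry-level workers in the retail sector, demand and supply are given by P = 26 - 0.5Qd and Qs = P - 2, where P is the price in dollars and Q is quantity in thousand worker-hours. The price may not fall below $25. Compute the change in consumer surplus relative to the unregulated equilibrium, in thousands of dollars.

Rearranging demand gives Qd = 52 - 2P. Without the control the market clears where 52 - 2P = P - 2, i.e. P* = 18 and Q* = 16.
The floor of 25 is above the equilibrium price 18, so it binds.
At P = 25: Qd = 52 - 2·25 = 2 and Qs = 25 - 2 = 23.
Consumer surplus without the control is ½ · (26 - 18) · 16 = 64.
With the floor, consumers buy 2 units at 25, so CS = ½ · (26 - 25) · 2 = 1.
Change in consumer surplus = 1 - 64 = -63.

-63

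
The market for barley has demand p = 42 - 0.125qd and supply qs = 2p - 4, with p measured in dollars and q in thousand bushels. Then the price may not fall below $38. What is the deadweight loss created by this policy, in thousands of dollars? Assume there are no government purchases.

320

Rearranging demand gives qd = 336 - 8p. Equilibrium: 336 - 8p = 2p - 4, so 340 = 10p and p* = 34, q* = 64.
Since 38 > 34, the floor is binding.
At p = 38: qd = 336 - 8·38 = 32 and qs = 2·38 - 4 = 72.
Quantity traded falls to 32. At q = 32 the demand price is (336 - 32)/8 = 38 and the supply price is (4 + 32)/2 = 18.
Deadweight loss = ½ · (38 - 18) · (64 - 32) = ½ · 20 · 32 = 320.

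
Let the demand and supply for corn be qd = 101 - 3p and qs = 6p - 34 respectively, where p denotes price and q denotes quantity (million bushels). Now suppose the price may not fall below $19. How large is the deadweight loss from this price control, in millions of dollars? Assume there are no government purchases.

In a free market, 101 - 3p = 6p - 34 gives the equilibrium p* = 15, q* = 56.
Because the floor (19) lies above the market-clearing price, it is binding.
At p = 19: qd = 101 - 3·19 = 44 and qs = 6·19 - 34 = 80.
Quantity traded falls to 44. At q = 44 the demand price is (101 - 44)/3 = 19 and the supply price is (34 + 44)/6 = 13.
Deadweight loss = ½ · (19 - 13) · (56 - 44) = ½ · 6 · 12 = 36.

36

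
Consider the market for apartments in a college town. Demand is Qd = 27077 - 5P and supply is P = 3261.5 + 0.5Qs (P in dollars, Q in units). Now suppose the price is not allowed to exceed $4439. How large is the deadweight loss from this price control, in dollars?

182449.4

Rearranging supply gives Qs = 2P - 6523. Setting quantity demanded equal to quantity supplied, 27077 - 5P = 2P - 6523, gives P* = 4800 and Q* = 3077.
Because the ceiling (4439) lies below the market-clearing price, it is binding.
At P = 4439: Qd = 27077 - 5·4439 = 4882 and Qs = 2·4439 - 6523 = 2355.
Quantity traded falls to 2355. At Q = 2355 the demand price is (27077 - 2355)/5 = 4944.4 and the supply price is (6523 + 2355)/2 = 4439.
Deadweight loss = ½ · (4944.4 - 4439) · (3077 - 2355) = ½ · 505.4 · 722 = 182449.4.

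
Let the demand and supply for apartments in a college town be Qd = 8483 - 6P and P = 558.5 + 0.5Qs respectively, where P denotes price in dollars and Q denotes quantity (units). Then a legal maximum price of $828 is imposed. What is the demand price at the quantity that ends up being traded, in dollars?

1324

Rearranging supply gives Qs = 2P - 1117. Without the control the market clears where 8483 - 6P = 2P - 1117, i.e. P* = 1200 and Q* = 1283.
Since 828 < 1200, the ceiling is binding.
At P = 828: Qd = 8483 - 6·828 = 3515 and Qs = 2·828 - 1117 = 539.
Only 539 units reach the market. On the demand curve, the marginal buyer's willingness to pay at Q = 539 is (8483 - 539)/6 = 1324.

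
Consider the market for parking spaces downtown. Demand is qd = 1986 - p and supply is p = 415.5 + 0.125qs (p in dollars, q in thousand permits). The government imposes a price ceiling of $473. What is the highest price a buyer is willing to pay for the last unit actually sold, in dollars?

Rearranging supply gives qs = 8p - 3324. Without the control the market clears where 1986 - p = 8p - 3324, i.e. p* = 590 and q* = 1396.
The ceiling of 473 is below the equilibrium price 590, so it binds.
At p = 473: qd = 1986 - 473 = 1513 and qs = 8·473 - 3324 = 460.
Only 460 units reach the market. On the demand curve, the marginal buyer's willingness to pay at q = 460 is (1986 - 460) = 1526.

1526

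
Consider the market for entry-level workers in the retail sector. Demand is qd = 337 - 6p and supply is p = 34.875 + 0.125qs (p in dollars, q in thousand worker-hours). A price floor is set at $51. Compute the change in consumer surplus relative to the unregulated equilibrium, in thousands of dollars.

Rearranging supply gives qs = 8p - 279. In a free market, 337 - 6p = 8p - 279 gives the equilibrium p* = 44, q* = 73.
Since 51 > 44, the floor is binding.
At p = 51: qd = 337 - 6·51 = 31 and qs = 8·51 - 279 = 129.
Consumer surplus without the control is ½ · (337/6 - 44) · 73 = 5329/12.
With the floor, consumers buy 31 units at 51, so CS = ½ · (337/6 - 51) · 31 = 961/12.
Change in consumer surplus = 961/12 - 5329/12 = -364.

-364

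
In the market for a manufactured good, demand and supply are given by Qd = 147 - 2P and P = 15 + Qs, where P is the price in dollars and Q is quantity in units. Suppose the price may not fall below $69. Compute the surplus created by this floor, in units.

45

Rearranging supply gives Qs = P - 15. Equilibrium: 147 - 2P = P - 15, so 162 = 3P and P* = 54, Q* = 39.
Because the floor (69) lies above the market-clearing price, it is binding.
At P = 69: Qd = 147 - 2·69 = 9 and Qs = 69 - 15 = 54.
Surplus = Qs - Qd = 54 - 9 = 45.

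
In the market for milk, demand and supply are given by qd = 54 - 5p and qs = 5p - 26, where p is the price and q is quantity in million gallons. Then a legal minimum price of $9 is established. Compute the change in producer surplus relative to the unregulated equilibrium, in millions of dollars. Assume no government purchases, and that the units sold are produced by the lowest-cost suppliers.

In a free market, 54 - 5p = 5p - 26 gives the equilibrium p* = 8, q* = 14.
Because the floor (9) lies above the market-clearing price, it is binding.
At p = 9: qd = 54 - 5·9 = 9 and qs = 5·9 - 26 = 19.
Producer surplus without the control is ½ · (8 - 5.2) · 14 = 19.6.
With the floor, 9 units are sold at 9. The supply price at q = 9 is 7, so PS = ½ · [(9 - 5.2) + (9 - 7)] · 9 = 26.1.
Change in producer surplus = 26.1 - 19.6 = 6.5.

6.5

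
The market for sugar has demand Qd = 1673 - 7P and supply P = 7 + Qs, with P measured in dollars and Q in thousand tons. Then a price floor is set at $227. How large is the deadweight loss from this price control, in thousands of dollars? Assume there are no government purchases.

Rearranging supply gives Qs = P - 7. Equilibrium: 1673 - 7P = P - 7, so 1680 = 8P and P* = 210, Q* = 203.
Since 227 > 210, the floor is binding.
At P = 227: Qd = 1673 - 7·227 = 84 and Qs = 227 - 7 = 220.
Quantity traded falls to 84. At Q = 84 the demand price is (1673 - 84)/7 = 227 and the supply price is 7 + 84 = 91.
Deadweight loss = ½ · (227 - 91) · (203 - 84) = ½ · 136 · 119 = 8092.

8092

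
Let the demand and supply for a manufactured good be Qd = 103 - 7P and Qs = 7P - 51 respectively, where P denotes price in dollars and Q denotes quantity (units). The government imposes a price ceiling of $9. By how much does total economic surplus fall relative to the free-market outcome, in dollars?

28

Without the control the market clears where 103 - 7P = 7P - 51, i.e. P* = 11 and Q* = 26.
The ceiling of 9 is below the equilibrium price 11, so it binds.
At P = 9: Qd = 103 - 7·9 = 40 and Qs = 7·9 - 51 = 12.
Quantity traded falls to 12. At Q = 12 the demand price is (103 - 12)/7 = 13 and the supply price is (51 + 12)/7 = 9.
Deadweight loss = ½ · (13 - 9) · (26 - 12) = ½ · 4 · 14 = 28.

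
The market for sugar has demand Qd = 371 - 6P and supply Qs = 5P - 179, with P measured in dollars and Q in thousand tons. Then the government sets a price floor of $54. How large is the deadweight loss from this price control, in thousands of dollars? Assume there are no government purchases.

Without the control the market clears where 371 - 6P = 5P - 179, i.e. P* = 50 and Q* = 71.
Because the floor (54) lies above the market-clearing price, it is binding.
At P = 54: Qd = 371 - 6·54 = 47 and Qs = 5·54 - 179 = 91.
Quantity traded falls to 47. At Q = 47 the demand price is (371 - 47)/6 = 54 and the supply price is (179 + 47)/5 = 45.2.
Deadweight loss = ½ · (54 - 45.2) · (71 - 47) = ½ · 8.8 · 24 = 105.6.

105.6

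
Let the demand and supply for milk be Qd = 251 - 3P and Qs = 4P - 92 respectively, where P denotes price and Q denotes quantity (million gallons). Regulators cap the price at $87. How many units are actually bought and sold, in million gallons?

In a free market, 251 - 3P = 4P - 92 gives the equilibrium P* = 49, Q* = 104.
The ceiling of 87 is above the equilibrium price 49, so it is not binding; the market clears at P* = 49, Q* = 104.

104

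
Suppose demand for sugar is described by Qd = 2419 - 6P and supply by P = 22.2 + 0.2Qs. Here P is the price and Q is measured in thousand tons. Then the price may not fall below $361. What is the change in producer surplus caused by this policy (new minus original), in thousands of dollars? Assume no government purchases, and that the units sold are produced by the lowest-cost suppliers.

-28636.6

Rearranging supply gives Qs = 5P - 111. Without the control the market clears where 2419 - 6P = 5P - 111, i.e. P* = 230 and Q* = 1039.
Since 361 > 230, the floor is binding.
At P = 361: Qd = 2419 - 6·361 = 253 and Qs = 5·361 - 111 = 1694.
Producer surplus without the control is ½ · (230 - 22.2) · 1039 = 107952.1.
With the floor, 253 units are sold at 361. The supply price at Q = 253 is 72.8, so PS = ½ · [(361 - 22.2) + (361 - 72.8)] · 253 = 79315.5.
Change in producer surplus = 79315.5 - 107952.1 = -28636.6.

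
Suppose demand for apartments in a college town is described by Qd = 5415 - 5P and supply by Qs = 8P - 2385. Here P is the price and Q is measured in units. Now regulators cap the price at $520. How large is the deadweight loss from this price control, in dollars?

66560

Setting quantity demanded equal to quantity supplied, 5415 - 5P = 8P - 2385, gives P* = 600 and Q* = 2415.
Because the ceiling (520) lies below the market-clearing price, it is binding.
At P = 520: Qd = 5415 - 5·520 = 2815 and Qs = 8·520 - 2385 = 1775.
Quantity traded falls to 1775. At Q = 1775 the demand price is (5415 - 1775)/5 = 728 and the supply price is (2385 + 1775)/8 = 520.
Deadweight loss = ½ · (728 - 520) · (2415 - 1775) = ½ · 208 · 640 = 66560.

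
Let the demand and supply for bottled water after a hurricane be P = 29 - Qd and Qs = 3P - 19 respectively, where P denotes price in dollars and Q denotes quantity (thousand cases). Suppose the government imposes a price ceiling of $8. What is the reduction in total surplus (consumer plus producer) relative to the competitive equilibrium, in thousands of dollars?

Rearranging demand gives Qd = 29 - P. Equilibrium: 29 - P = 3P - 19, so 48 = 4P and P* = 12, Q* = 17.
Because the ceiling (8) lies below the market-clearing price, it is binding.
At P = 8: Qd = 29 - 8 = 21 and Qs = 3·8 - 19 = 5.
Quantity traded falls to 5. At Q = 5 the demand price is 29 - 5 = 24 and the supply price is (19 + 5)/3 = 8.
Deadweight loss = ½ · (24 - 8) · (17 - 5) = ½ · 16 · 12 = 96.

96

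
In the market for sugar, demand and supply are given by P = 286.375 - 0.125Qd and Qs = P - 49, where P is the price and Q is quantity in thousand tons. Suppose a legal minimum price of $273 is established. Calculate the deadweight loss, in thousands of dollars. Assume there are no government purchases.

6084

Rearranging demand gives Qd = 2291 - 8P. Without the control the market clears where 2291 - 8P = P - 49, i.e. P* = 260 and Q* = 211.
The floor of 273 is above the equilibrium price 260, so it binds.
At P = 273: Qd = 2291 - 8·273 = 107 and Qs = 273 - 49 = 224.
Quantity traded falls to 107. At Q = 107 the demand price is (2291 - 107)/8 = 273 and the supply price is 49 + 107 = 156.
Deadweight loss = ½ · (273 - 156) · (211 - 107) = ½ · 117 · 104 = 6084.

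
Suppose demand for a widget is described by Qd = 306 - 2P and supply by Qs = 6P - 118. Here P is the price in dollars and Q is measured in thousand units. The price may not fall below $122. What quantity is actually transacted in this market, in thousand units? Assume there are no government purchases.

Without the control the market clears where 306 - 2P = 6P - 118, i.e. P* = 53 and Q* = 200.
Since 122 > 53, the floor is binding.
At P = 122: Qd = 306 - 2·122 = 62 and Qs = 6·122 - 118 = 614.
The quantity actually transacted is the short side, demand: 62.

62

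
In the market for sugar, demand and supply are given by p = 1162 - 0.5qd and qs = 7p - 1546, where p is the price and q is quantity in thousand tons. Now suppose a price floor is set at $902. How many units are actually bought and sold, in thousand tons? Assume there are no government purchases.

520

Rearranging demand gives qd = 2324 - 2p. Setting quantity demanded equal to quantity supplied, 2324 - 2p = 7p - 1546, gives p* = 430 and q* = 1464.
The floor of 902 is above the equilibrium price 430, so it binds.
At p = 902: qd = 2324 - 2·902 = 520 and qs = 7·902 - 1546 = 4768.
The quantity actually transacted is the short side, demand: 520.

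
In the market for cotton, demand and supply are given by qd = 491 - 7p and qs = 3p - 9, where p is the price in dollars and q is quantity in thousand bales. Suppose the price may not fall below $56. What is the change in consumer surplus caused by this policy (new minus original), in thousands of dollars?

Setting quantity demanded equal to quantity supplied, 491 - 7p = 3p - 9, gives p* = 50 and q* = 141.
The floor of 56 is above the equilibrium price 50, so it binds.
At p = 56: qd = 491 - 7·56 = 99 and qs = 3·56 - 9 = 159.
Consumer surplus without the control is ½ · (491/7 - 50) · 141 = 19881/14.
With the floor, consumers buy 99 units at 56, so CS = ½ · (491/7 - 56) · 99 = 9801/14.
Change in consumer surplus = 9801/14 - 19881/14 = -720.

-720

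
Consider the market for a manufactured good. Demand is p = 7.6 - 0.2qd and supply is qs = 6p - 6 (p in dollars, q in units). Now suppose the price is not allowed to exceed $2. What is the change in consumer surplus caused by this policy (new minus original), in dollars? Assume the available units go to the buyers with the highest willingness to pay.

Rearranging demand gives qd = 38 - 5p. Equilibrium: 38 - 5p = 6p - 6, so 44 = 11p and p* = 4, q* = 18.
Since 2 < 4, the ceiling is binding.
At p = 2: qd = 38 - 5·2 = 28 and qs = 6·2 - 6 = 6.
Consumer surplus without the control is ½ · (7.6 - 4) · 18 = 32.4.
With the ceiling, 6 units are sold at 2 (assume they go to the highest-value buyers). The demand price at q = 6 is 6.4, so CS = ½ · [(7.6 - 2) + (6.4 - 2)] · 6 = 30.
Change in consumer surplus = 30 - 32.4 = -2.4.

-2.4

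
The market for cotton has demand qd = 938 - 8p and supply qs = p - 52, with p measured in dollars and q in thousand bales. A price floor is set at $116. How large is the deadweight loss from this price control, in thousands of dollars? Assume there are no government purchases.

1296

In a free market, 938 - 8p = p - 52 gives the equilibrium p* = 110, q* = 58.
The floor of 116 is above the equilibrium price 110, so it binds.
At p = 116: qd = 938 - 8·116 = 10 and qs = 116 - 52 = 64.
Quantity traded falls to 10. At q = 10 the demand price is (938 - 10)/8 = 116 and the supply price is 52 + 10 = 62.
Deadweight loss = ½ · (116 - 62) · (58 - 10) = ½ · 54 · 48 = 1296.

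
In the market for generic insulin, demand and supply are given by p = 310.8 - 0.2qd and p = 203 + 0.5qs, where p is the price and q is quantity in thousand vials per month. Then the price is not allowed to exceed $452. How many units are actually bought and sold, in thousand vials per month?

154

Rearranging demand gives qd = 1554 - 5p; rearranging supply gives qs = 2p - 406. In a free market, 1554 - 5p = 2p - 406 gives the equilibrium p* = 280, q* = 154.
The ceiling of 452 is above the equilibrium price 280, so it is not binding; the market clears at p* = 280, q* = 154.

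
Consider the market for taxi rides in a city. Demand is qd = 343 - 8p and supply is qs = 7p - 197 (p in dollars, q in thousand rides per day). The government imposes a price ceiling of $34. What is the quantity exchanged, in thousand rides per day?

41

Without the control the market clears where 343 - 8p = 7p - 197, i.e. p* = 36 and q* = 55.
Because the ceiling (34) lies below the market-clearing price, it is binding.
At p = 34: qd = 343 - 8·34 = 71 and qs = 7·34 - 197 = 41.
The quantity actually transacted is the short side, supply: 41.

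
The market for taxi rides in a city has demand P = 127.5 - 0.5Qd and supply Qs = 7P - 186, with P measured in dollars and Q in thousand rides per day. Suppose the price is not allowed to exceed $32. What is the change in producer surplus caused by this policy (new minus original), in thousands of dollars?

Rearranging demand gives Qd = 255 - 2P. Equilibrium: 255 - 2P = 7P - 186, so 441 = 9P and P* = 49, Q* = 157.
The ceiling of 32 is below the equilibrium price 49, so it binds.
At P = 32: Qd = 255 - 2·32 = 191 and Qs = 7·32 - 186 = 38.
Producer surplus without the control is ½ · (49 - 186/7) · 157 = 24649/14.
With the ceiling, producers sell 38 units at 32, so PS = ½ · (32 - 186/7) · 38 = 722/7.
Change in producer surplus = 722/7 - 24649/14 = -1657.5.

-1657.5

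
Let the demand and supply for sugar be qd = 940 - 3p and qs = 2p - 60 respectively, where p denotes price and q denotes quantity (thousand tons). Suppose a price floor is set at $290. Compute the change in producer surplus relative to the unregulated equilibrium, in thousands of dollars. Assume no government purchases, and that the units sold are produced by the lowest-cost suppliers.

Without the control the market clears where 940 - 3p = 2p - 60, i.e. p* = 200 and q* = 340.
The floor of 290 is above the equilibrium price 200, so it binds.
At p = 290: qd = 940 - 3·290 = 70 and qs = 2·290 - 60 = 520.
Producer surplus without the control is ½ · (200 - 30) · 340 = 28900.
With the floor, 70 units are sold at 290. The supply price at q = 70 is 65, so PS = ½ · [(290 - 30) + (290 - 65)] · 70 = 16975.
Change in producer surplus = 16975 - 28900 = -11925.

-11925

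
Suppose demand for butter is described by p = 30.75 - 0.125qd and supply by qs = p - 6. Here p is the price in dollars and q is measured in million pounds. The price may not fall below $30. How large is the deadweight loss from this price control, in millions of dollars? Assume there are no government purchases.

Rearranging demand gives qd = 246 - 8p. Setting quantity demanded equal to quantity supplied, 246 - 8p = p - 6, gives p* = 28 and q* = 22.
Since 30 > 28, the floor is binding.
At p = 30: qd = 246 - 8·30 = 6 and qs = 30 - 6 = 24.
Quantity traded falls to 6. At q = 6 the demand price is (246 - 6)/8 = 30 and the supply price is 6 + 6 = 12.
Deadweight loss = ½ · (30 - 12) · (22 - 6) = ½ · 18 · 16 = 144.

144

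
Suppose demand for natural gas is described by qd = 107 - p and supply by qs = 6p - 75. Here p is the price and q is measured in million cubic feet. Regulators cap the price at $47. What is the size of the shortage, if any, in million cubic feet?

0

Equilibrium: 107 - p = 6p - 75, so 182 = 7p and p* = 26, q* = 81.
The ceiling of 47 is above the equilibrium price 26, so it is not binding; the market clears at p* = 26, q* = 81.
Since the control does not bind, there is no shortage.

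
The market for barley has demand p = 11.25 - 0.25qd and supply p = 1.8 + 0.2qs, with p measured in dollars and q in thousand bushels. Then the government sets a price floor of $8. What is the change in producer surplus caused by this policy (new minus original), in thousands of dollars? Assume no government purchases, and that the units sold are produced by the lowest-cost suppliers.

Rearranging demand gives qd = 45 - 4p; rearranging supply gives qs = 5p - 9. In a free market, 45 - 4p = 5p - 9 gives the equilibrium p* = 6, q* = 21.
Because the floor (8) lies above the market-clearing price, it is binding.
At p = 8: qd = 45 - 4·8 = 13 and qs = 5·8 - 9 = 31.
Producer surplus without the control is ½ · (6 - 1.8) · 21 = 44.1.
With the floor, 13 units are sold at 8. The supply price at q = 13 is 4.4, so PS = ½ · [(8 - 1.8) + (8 - 4.4)] · 13 = 63.7.
Change in producer surplus = 63.7 - 44.1 = 19.6.

19.6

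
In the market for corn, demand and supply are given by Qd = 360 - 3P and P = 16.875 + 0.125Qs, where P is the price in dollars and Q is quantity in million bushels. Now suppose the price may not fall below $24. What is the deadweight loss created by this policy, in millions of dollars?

0

Rearranging supply gives Qs = 8P - 135. Equilibrium: 360 - 3P = 8P - 135, so 495 = 11P and P* = 45, Q* = 225.
The floor of 24 is below the equilibrium price 45, so it is not binding; the market clears at P* = 45, Q* = 225.
Since the control does not bind, no trades are prevented and deadweight loss is zero.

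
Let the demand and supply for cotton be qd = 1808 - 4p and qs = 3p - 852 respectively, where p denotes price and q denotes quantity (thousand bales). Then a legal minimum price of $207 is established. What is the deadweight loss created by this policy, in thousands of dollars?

In a free market, 1808 - 4p = 3p - 852 gives the equilibrium p* = 380, q* = 288.
The floor of 207 is below the equilibrium price 380, so it is not binding; the market clears at p* = 380, q* = 288.
Since the control does not bind, no trades are prevented and deadweight loss is zero.

0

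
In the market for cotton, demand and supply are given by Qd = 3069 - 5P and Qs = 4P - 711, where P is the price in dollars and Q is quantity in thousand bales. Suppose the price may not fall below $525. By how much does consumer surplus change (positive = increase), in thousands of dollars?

Setting quantity demanded equal to quantity supplied, 3069 - 5P = 4P - 711, gives P* = 420 and Q* = 969.
Because the floor (525) lies above the market-clearing price, it is binding.
At P = 525: Qd = 3069 - 5·525 = 444 and Qs = 4·525 - 711 = 1389.
Consumer surplus without the control is ½ · (613.8 - 420) · 969 = 93896.1.
With the floor, consumers buy 444 units at 525, so CS = ½ · (613.8 - 525) · 444 = 19713.6.
Change in consumer surplus = 19713.6 - 93896.1 = -74182.5.

-74182.5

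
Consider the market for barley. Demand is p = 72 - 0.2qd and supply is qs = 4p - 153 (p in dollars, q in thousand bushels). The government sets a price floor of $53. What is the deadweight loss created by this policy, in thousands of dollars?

0

Rearranging demand gives qd = 360 - 5p. Equilibrium: 360 - 5p = 4p - 153, so 513 = 9p and p* = 57, q* = 75.
Since 53 is below p* = 57, the floor does not bind and the free-market outcome prevails.
Since the control does not bind, no trades are prevented and deadweight loss is zero.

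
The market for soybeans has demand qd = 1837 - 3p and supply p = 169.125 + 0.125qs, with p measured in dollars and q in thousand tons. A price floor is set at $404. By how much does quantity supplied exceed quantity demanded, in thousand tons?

1254

Rearranging supply gives qs = 8p - 1353. In a free market, 1837 - 3p = 8p - 1353 gives the equilibrium p* = 290, q* = 967.
Since 404 > 290, the floor is binding.
At p = 404: qd = 1837 - 3·404 = 625 and qs = 8·404 - 1353 = 1879.
Surplus = qs - qd = 1879 - 625 = 1254.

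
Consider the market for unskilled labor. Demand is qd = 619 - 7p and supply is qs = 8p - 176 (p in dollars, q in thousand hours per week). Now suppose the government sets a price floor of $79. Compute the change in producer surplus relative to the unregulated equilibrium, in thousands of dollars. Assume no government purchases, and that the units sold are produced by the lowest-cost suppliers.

Equilibrium: 619 - 7p = 8p - 176, so 795 = 15p and p* = 53, q* = 248.
The floor of 79 is above the equilibrium price 53, so it binds.
At p = 79: qd = 619 - 7·79 = 66 and qs = 8·79 - 176 = 456.
Producer surplus without the control is ½ · (53 - 22) · 248 = 3844.
With the floor, 66 units are sold at 79. The supply price at q = 66 is 30.25, so PS = ½ · [(79 - 22) + (79 - 30.25)] · 66 = 3489.75.
Change in producer surplus = 3489.75 - 3844 = -354.25.

-354.25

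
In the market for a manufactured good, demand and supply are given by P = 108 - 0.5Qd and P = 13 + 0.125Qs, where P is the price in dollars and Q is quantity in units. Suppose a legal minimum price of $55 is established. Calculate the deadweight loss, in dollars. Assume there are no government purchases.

661.25

Rearranging demand gives Qd = 216 - 2P; rearranging supply gives Qs = 8P - 104. Setting quantity demanded equal to quantity supplied, 216 - 2P = 8P - 104, gives P* = 32 and Q* = 152.
Since 55 > 32, the floor is binding.
At P = 55: Qd = 216 - 2·55 = 106 and Qs = 8·55 - 104 = 336.
Quantity traded falls to 106. At Q = 106 the demand price is (216 - 106)/2 = 55 and the supply price is (104 + 106)/8 = 26.25.
Deadweight loss = ½ · (55 - 26.25) · (152 - 106) = ½ · 28.75 · 46 = 661.25.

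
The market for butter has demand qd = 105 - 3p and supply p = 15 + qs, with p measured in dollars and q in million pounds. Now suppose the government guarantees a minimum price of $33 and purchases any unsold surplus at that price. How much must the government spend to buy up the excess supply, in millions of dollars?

396

Rearranging supply gives qs = p - 15. Without the control the market clears where 105 - 3p = p - 15, i.e. p* = 30 and q* = 15.
Since 33 > 30, the floor is binding.
At p = 33: qd = 105 - 3·33 = 6 and qs = 33 - 15 = 18.
Surplus = qs - qd = 12.
Government expenditure = surplus × support price = 12 × 33 = 396.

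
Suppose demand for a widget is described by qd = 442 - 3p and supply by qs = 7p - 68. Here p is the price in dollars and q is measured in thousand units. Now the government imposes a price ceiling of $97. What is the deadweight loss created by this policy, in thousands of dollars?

0

Without the control the market clears where 442 - 3p = 7p - 68, i.e. p* = 51 and q* = 289.
The ceiling of 97 is above the equilibrium price 51, so it is not binding; the market clears at p* = 51, q* = 289.
Since the control does not bind, no trades are prevented and deadweight loss is zero.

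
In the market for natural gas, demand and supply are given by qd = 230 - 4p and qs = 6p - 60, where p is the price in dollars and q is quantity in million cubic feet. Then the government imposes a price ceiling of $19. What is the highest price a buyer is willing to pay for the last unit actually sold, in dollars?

44

Without the control the market clears where 230 - 4p = 6p - 60, i.e. p* = 29 and q* = 114.
Since 19 < 29, the ceiling is binding.
At p = 19: qd = 230 - 4·19 = 154 and qs = 6·19 - 60 = 54.
Only 54 units reach the market. On the demand curve, the marginal buyer's willingness to pay at q = 54 is (230 - 54)/4 = 44.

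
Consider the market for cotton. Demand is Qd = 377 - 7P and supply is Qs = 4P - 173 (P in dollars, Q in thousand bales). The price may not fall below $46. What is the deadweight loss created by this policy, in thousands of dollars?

In a free market, 377 - 7P = 4P - 173 gives the equilibrium P* = 50, Q* = 27.
The floor of 46 is below the equilibrium price 50, so it is not binding; the market clears at P* = 50, Q* = 27.
Since the control does not bind, no trades are prevented and deadweight loss is zero.

0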